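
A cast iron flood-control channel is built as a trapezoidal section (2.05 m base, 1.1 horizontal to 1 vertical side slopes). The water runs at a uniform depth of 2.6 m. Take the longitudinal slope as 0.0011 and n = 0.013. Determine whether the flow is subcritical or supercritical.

With bottom width b = 2.05 m and side slope z = 1.1: A = (b + zy)y = (2.05 + 1.1×2.6)×2.6 = 12.77 m²; P = b + 2y√(1+z²) = 2.05 + 2×2.6×1.487 = 9.78 m.
Hydraulic radius R = A/P = 12.77/9.78 = 1.305 m.
V = (1/n) R^(2/3) √S = (1/0.013) × 1.305^(2/3) × √0.0011 = 3.047 m/s. Hydraulic depth D_h = A/T = 12.77/7.77 = 1.643 m.
Froude number Fr = V/√(g·D_h) = 3.047/√(9.81×1.643) = 0.759, which is less than 1, so the flow is subcritical.

subcritical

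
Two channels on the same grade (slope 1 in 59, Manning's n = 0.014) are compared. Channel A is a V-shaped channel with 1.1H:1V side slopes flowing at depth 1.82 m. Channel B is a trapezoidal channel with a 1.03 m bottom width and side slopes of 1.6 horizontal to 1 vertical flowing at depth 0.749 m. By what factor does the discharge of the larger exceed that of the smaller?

Channel A: For a triangular section with side slope z = 1.1: A = zy² = 1.1×1.82² = 3.644 m²; P = 2y√(1+z²) = 2×1.82×1.487 = 5.411 m. Hydraulic radius R = A/P = 3.644/5.411 = 0.6733 m. Q_A = (1/0.014)·3.644·0.6733^(2/3)·√0.01695 = 26.03 m³/s.
Channel B: With bottom width b = 1.03 m and side slope z = 1.6: A = (b + zy)y = (1.03 + 1.6×0.749)×0.749 = 1.669 m²; P = b + 2y√(1+z²) = 1.03 + 2×0.749×1.887 = 3.856 m. Hydraulic radius R = A/P = 1.669/3.856 = 0.4328 m. Q_B = (1/0.014)·1.669·0.4328^(2/3)·√0.01695 = 8.881 m³/s.
The larger discharge is 26.03 m³/s and the smaller is 8.881 m³/s; the ratio is 2.93.

2.93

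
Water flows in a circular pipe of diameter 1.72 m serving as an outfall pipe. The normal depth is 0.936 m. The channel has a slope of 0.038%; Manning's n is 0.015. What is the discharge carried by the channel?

For a circular section of diameter D = 1.72 m at depth y = 0.936 m, the central angle is θ = 2 arccos(1 − 2y/D) = 3.319 rad. Then A = (D²/8)(θ − sin θ) = 1.292 m² and P = Dθ/2 = 2.854 m.
Hydraulic radius R = A/P = 1.292/2.854 = 0.4528 m.
Manning's equation: Q = (1/n) A R^(2/3) S^(1/2) = (1/0.015) × 1.292 × 0.4528^(2/3) × 0.00038^(1/2) = 0.99 m³/s.

Q = 0.99 m³/s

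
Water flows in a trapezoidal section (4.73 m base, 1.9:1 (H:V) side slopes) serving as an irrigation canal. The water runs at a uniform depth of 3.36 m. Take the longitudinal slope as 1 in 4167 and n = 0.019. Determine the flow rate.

Q = 47.5 m³/s

With bottom width b = 4.73 m and side slope z = 1.9: A = (b + zy)y = (4.73 + 1.9×3.36)×3.36 = 37.34 m²; P = b + 2y√(1+z²) = 4.73 + 2×3.36×2.147 = 19.16 m.
Hydraulic radius R = A/P = 37.34/19.16 = 1.949 m.
Manning's equation: Q = (1/n) A R^(2/3) S^(1/2) = (1/0.019) × 37.34 × 1.949^(2/3) × 0.00024^(1/2) = 47.5 m³/s.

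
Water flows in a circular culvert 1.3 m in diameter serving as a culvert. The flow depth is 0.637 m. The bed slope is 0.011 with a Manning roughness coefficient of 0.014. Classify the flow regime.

For a circular section of diameter D = 1.3 m at depth y = 0.637 m, the central angle is θ = 2 arccos(1 − 2y/D) = 3.102 rad. Then A = (D²/8)(θ − sin θ) = 0.6468 m² and P = Dθ/2 = 2.016 m.
Hydraulic radius R = A/P = 0.6468/2.016 = 0.3208 m.
V = (1/n) R^(2/3) √S = (1/0.014) × 0.3208^(2/3) × √0.011 = 3.511 m/s. Hydraulic depth D_h = A/T = 0.6468/1.3 = 0.4976 m.
Froude number Fr = V/√(g·D_h) = 3.511/√(9.81×0.4976) = 1.59, which is greater than 1, so the flow is supercritical.

supercritical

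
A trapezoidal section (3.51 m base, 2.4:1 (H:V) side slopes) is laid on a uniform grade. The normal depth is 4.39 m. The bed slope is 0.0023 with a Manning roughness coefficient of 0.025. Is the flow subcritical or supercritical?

subcritical

With bottom width b = 3.51 m and side slope z = 2.4: A = (b + zy)y = (3.51 + 2.4×4.39)×4.39 = 61.66 m²; P = b + 2y√(1+z²) = 3.51 + 2×4.39×2.6 = 26.34 m.
Hydraulic radius R = A/P = 61.66/26.34 = 2.341 m.
V = (1/n) R^(2/3) √S = (1/0.025) × 2.341^(2/3) × √0.0023 = 3.382 m/s. Hydraulic depth D_h = A/T = 61.66/24.58 = 2.508 m.
Froude number Fr = V/√(g·D_h) = 3.382/√(9.81×2.508) = 0.682, which is less than 1, so the flow is subcritical.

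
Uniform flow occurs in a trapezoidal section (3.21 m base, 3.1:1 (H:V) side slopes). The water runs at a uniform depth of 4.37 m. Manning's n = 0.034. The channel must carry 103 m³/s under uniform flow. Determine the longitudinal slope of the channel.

S = 0.000748

With bottom width b = 3.21 m and side slope z = 3.1: A = (b + zy)y = (3.21 + 3.1×4.37)×4.37 = 73.23 m²; P = b + 2y√(1+z²) = 3.21 + 2×4.37×3.257 = 31.68 m.
Hydraulic radius R = A/P = 73.23/31.68 = 2.312 m.
From Manning's equation, S = [nQ / (1 A R^(2/3))]² = [0.034 × 103 / (1 × 73.23 × 2.312^(2/3))]² = 0.000748.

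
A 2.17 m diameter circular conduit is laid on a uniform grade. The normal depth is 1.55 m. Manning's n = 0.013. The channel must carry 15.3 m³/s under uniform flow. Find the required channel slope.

S = 0.00885

For a circular section of diameter D = 2.17 m at depth y = 1.55 m, the central angle is θ = 2 arccos(1 − 2y/D) = 4.027 rad. Then A = (D²/8)(θ − sin θ) = 2.826 m² and P = Dθ/2 = 4.37 m.
Hydraulic radius R = A/P = 2.826/4.37 = 0.6468 m.
From Manning's equation, S = [nQ / (1 A R^(2/3))]² = [0.013 × 15.3 / (1 × 2.826 × 0.6468^(2/3))]² = 0.00885.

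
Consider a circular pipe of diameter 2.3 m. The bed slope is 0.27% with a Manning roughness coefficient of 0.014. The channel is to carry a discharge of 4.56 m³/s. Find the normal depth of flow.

y_n = 1.05 m

Manning's equation rearranged: A R^(2/3) = nQ / (1·√S) = 0.014 × 4.56 / (√0.0027) = 1.229.
At y = 1.3 m: A R^(2/3) = 1.758 — high.
At y = 1.05 m: A R^(2/3) = 1.227 — close enough.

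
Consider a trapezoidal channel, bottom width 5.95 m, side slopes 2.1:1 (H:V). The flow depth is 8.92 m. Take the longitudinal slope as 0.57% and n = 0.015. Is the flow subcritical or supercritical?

supercritical

With bottom width b = 5.95 m and side slope z = 2.1: A = (b + zy)y = (5.95 + 2.1×8.92)×8.92 = 220.2 m²; P = b + 2y√(1+z²) = 5.95 + 2×8.92×2.326 = 47.44 m.
Hydraulic radius R = A/P = 220.2/47.44 = 4.64 m.
V = (1/n) R^(2/3) √S = (1/0.015) × 4.64^(2/3) × √0.0057 = 14 m/s. Hydraulic depth D_h = A/T = 220.2/43.41 = 5.071 m.
Froude number Fr = V/√(g·D_h) = 14/√(9.81×5.071) = 1.99, which is greater than 1, so the flow is supercritical.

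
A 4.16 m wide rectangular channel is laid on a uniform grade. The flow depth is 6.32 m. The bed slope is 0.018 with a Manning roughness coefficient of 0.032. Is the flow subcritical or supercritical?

Flow area A = b·y = 4.16 × 6.32 = 26.29 m². Wetted perimeter P = b + 2y = 4.16 + 2×6.32 = 16.8 m.
Hydraulic radius R = A/P = 26.29/16.8 = 1.565 m.
V = (1/n) R^(2/3) √S = (1/0.032) × 1.565^(2/3) × √0.018 = 5.651 m/s. Hydraulic depth D_h = A/T = 26.29/4.16 = 6.32 m.
Froude number Fr = V/√(g·D_h) = 5.651/√(9.81×6.32) = 0.718, which is less than 1, so the flow is subcritical.

subcritical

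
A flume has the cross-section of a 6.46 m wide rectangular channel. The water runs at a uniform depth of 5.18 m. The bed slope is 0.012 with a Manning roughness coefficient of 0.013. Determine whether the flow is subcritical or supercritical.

Flow area A = b·y = 6.46 × 5.18 = 33.46 m². Wetted perimeter P = b + 2y = 6.46 + 2×5.18 = 16.82 m.
Hydraulic radius R = A/P = 33.46/16.82 = 1.989 m.
V = (1/n) R^(2/3) √S = (1/0.013) × 1.989^(2/3) × √0.012 = 13.33 m/s. Hydraulic depth D_h = A/T = 33.46/6.46 = 5.18 m.
Froude number Fr = V/√(g·D_h) = 13.33/√(9.81×5.18) = 1.87, which is greater than 1, so the flow is supercritical.

supercritical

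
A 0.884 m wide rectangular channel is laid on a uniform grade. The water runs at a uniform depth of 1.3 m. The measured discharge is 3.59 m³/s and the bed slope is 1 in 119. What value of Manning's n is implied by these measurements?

Flow area A = b·y = 0.884 × 1.3 = 1.149 m². Wetted perimeter P = b + 2y = 0.884 + 2×1.3 = 3.484 m.
Hydraulic radius R = A/P = 1.149/3.484 = 0.3299 m.
Rearranging Manning's equation: n = (1/Q) A R^(2/3) S^(1/2) = (1/3.59) × 1.149 × 0.3299^(2/3) × √0.008403 = 0.014.

n = 0.014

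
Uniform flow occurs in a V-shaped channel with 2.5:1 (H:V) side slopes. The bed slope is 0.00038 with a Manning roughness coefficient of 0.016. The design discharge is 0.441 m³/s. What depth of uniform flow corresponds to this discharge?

y_n = 0.587 m

Manning's equation rearranged: A R^(2/3) = nQ / (1·√S) = 0.016 × 0.441 / (√0.00038) = 0.362.
Trying y = 0.438 m: A R^(2/3) = 0.1658 — low.
Trying y = 0.733 m: A R^(2/3) = 0.6547 — high.
Trying y = 0.587 m: A R^(2/3) = 0.3621 — ≈ 0.362.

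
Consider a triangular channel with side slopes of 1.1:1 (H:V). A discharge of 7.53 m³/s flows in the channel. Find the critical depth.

At critical depth, Q² T / (g A³) = 1, i.e. A³/T = Q²/g = 7.53²/9.81 = 5.78.
At y = 1.86 m: A³/T = 13.47 — too large.
At y = 1.21 m: A³/T = 1.569 — too small.
At y = 1.57 m: A³/T = 5.771 — matches.

y_c = 1.57 m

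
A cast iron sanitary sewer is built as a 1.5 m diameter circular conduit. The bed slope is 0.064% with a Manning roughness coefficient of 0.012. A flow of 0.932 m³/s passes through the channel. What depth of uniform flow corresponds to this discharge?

Manning's equation rearranged: A R^(2/3) = nQ / (1·√S) = 0.012 × 0.932 / (√0.00064) = 0.4421.
Trying y = 0.934 m: A R^(2/3) = 0.6529 — too large.
Trying y = 0.524 m: A R^(2/3) = 0.2408 — too small.
Trying y = 0.733 m: A R^(2/3) = 0.4419 — close enough.

y_n = 0.733 m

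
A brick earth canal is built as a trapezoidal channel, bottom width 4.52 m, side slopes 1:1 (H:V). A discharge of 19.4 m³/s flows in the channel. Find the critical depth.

At critical depth, Q² T / (g A³) = 1, i.e. A³/T = Q²/g = 19.4²/9.81 = 38.36.
Try y = 0.909 m: A³/T = 18.96 — too small.
Try y = 1.13 m: A³/T = 38.38 — matches.

y_c = 1.13 m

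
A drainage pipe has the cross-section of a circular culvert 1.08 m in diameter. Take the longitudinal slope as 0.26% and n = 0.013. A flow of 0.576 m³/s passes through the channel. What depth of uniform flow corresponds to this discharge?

Manning's equation rearranged: A R^(2/3) = nQ / (1·√S) = 0.013 × 0.576 / (√0.0026) = 0.1469.
At y = 0.323 m: A R^(2/3) = 0.0745 — short.
At y = 0.464 m: A R^(2/3) = 0.1468 — ≈ 0.1469.

y_n = 0.464 m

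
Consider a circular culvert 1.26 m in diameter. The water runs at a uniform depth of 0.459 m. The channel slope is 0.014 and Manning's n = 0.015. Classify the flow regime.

For a circular section of diameter D = 1.26 m at depth y = 0.459 m, the central angle is θ = 2 arccos(1 − 2y/D) = 2.592 rad. Then A = (D²/8)(θ − sin θ) = 0.4107 m² and P = Dθ/2 = 1.633 m.
Hydraulic radius R = A/P = 0.4107/1.633 = 0.2515 m.
V = (1/n) R^(2/3) √S = (1/0.015) × 0.2515^(2/3) × √0.014 = 3.143 m/s. Hydraulic depth D_h = A/T = 0.4107/1.213 = 0.3386 m.
Froude number Fr = V/√(g·D_h) = 3.143/√(9.81×0.3386) = 1.72, which is greater than 1, so the flow is supercritical.

supercritical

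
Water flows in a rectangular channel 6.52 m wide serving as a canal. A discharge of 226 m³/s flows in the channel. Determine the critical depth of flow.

For a rectangular channel, critical depth y_c = (q²/g)^(1/3) where q = Q/b = 226/6.52 = 34.66 m²/s.
So y_c = (34.66²/9.81)^(1/3) = 4.97 m.

y_c = 4.97 m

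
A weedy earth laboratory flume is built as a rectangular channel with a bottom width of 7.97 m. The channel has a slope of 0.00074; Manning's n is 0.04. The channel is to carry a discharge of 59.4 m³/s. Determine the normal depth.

y_n = 6.1 m

Manning's equation rearranged: A R^(2/3) = nQ / (1·√S) = 0.04 × 59.4 / (√0.00074) = 87.34.
Trying y = 7.53 m: A R^(2/3) = 113.6 — high.
Trying y = 4.97 m: A R^(2/3) = 67.24 — low.
Trying y = 6.1 m: A R^(2/3) = 87.4 — matches.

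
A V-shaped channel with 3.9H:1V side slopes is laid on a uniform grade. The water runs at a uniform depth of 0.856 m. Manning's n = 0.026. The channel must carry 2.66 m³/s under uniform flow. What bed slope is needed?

For a triangular section with side slope z = 3.9: A = zy² = 3.9×0.856² = 2.858 m²; P = 2y√(1+z²) = 2×0.856×4.026 = 6.893 m.
Hydraulic radius R = A/P = 2.858/6.893 = 0.4146 m.
From Manning's equation, S = [nQ / (1 A R^(2/3))]² = [0.026 × 2.66 / (1 × 2.858 × 0.4146^(2/3))]² = 0.00189.

S = 0.00189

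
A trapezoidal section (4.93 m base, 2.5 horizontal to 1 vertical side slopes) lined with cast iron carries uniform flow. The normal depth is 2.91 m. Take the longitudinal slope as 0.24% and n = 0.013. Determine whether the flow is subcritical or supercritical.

With bottom width b = 4.93 m and side slope z = 2.5: A = (b + zy)y = (4.93 + 2.5×2.91)×2.91 = 35.52 m²; P = b + 2y√(1+z²) = 4.93 + 2×2.91×2.693 = 20.6 m.
Hydraulic radius R = A/P = 35.52/20.6 = 1.724 m.
V = (1/n) R^(2/3) √S = (1/0.013) × 1.724^(2/3) × √0.0024 = 5.418 m/s. Hydraulic depth D_h = A/T = 35.52/19.48 = 1.823 m.
Froude number Fr = V/√(g·D_h) = 5.418/√(9.81×1.823) = 1.28, which is greater than 1, so the flow is supercritical.

supercritical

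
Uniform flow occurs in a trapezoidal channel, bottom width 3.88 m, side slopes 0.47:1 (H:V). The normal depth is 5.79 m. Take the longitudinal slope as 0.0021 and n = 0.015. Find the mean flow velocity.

V = 5.31 m/s

With bottom width b = 3.88 m and side slope z = 0.47: A = (b + zy)y = (3.88 + 0.47×5.79)×5.79 = 38.22 m²; P = b + 2y√(1+z²) = 3.88 + 2×5.79×1.105 = 16.68 m.
Hydraulic radius R = A/P = 38.22/16.68 = 2.292 m.
From Manning's equation, V = (1/n) R^(2/3) S^(1/2) = (1/0.015) × 2.292^(2/3) × 0.0021^(1/2) = 5.31 m/s.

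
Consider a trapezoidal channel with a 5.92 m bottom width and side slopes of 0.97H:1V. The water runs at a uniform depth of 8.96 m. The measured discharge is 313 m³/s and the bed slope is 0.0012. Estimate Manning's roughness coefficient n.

With bottom width b = 5.92 m and side slope z = 0.97: A = (b + zy)y = (5.92 + 0.97×8.96)×8.96 = 130.9 m²; P = b + 2y√(1+z²) = 5.92 + 2×8.96×1.393 = 30.89 m.
Hydraulic radius R = A/P = 130.9/30.89 = 4.239 m.
Rearranging Manning's equation: n = (1/Q) A R^(2/3) S^(1/2) = (1/313) × 130.9 × 4.239^(2/3) × √0.0012 = 0.0379.

n = 0.0379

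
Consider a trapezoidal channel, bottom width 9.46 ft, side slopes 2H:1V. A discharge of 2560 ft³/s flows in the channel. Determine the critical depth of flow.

y_c = 8 ft

At critical depth, Q² T / (g A³) = 1, i.e. A³/T = Q²/g = 2560²/32.2 = 203500.
Trying y = 10 ft: A³/T = 516900 — over.
Trying y = 6.08 ft: A³/T = 67240 — short.
Trying y = 8 ft: A³/T = 203800 — close enough.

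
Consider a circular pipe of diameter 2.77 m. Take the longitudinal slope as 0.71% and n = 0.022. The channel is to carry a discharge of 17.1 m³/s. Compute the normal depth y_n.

y_n = 2.15 m

Manning's equation rearranged: A R^(2/3) = nQ / (1·√S) = 0.022 × 17.1 / (√0.0071) = 4.465.
Try y = 2.44 m: A R^(2/3) = 4.975 — high.
Try y = 1.74 m: A R^(2/3) = 3.395 — low.
Try y = 2.15 m: A R^(2/3) = 4.47 — matches.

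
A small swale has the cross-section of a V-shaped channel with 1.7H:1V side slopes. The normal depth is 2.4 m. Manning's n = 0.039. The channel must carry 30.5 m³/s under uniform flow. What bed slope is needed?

For a triangular section with side slope z = 1.7: A = zy² = 1.7×2.4² = 9.792 m²; P = 2y√(1+z²) = 2×2.4×1.972 = 9.467 m.
Hydraulic radius R = A/P = 9.792/9.467 = 1.034 m.
From Manning's equation, S = [nQ / (1 A R^(2/3))]² = [0.039 × 30.5 / (1 × 9.792 × 1.034^(2/3))]² = 0.0141.

S = 0.0141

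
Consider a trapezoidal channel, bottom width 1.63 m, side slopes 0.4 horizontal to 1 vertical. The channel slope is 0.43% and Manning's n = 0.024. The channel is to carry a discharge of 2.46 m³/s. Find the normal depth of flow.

y_n = 0.78 m

Manning's equation rearranged: A R^(2/3) = nQ / (1·√S) = 0.024 × 2.46 / (√0.0043) = 0.9004.
Try y = 0.916 m: A R^(2/3) = 1.164 — high.
Try y = 0.602 m: A R^(2/3) = 0.5958 — low.
Try y = 0.78 m: A R^(2/3) = 0.8995 — matches.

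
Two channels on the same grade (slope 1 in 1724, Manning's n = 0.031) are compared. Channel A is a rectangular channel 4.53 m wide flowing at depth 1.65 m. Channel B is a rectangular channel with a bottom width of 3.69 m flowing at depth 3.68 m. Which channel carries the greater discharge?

channel B

Channel A: Flow area A = b·y = 4.53 × 1.65 = 7.474 m². Wetted perimeter P = b + 2y = 4.53 + 2×1.65 = 7.83 m. Hydraulic radius R = A/P = 7.474/7.83 = 0.9546 m. Q_A = (1/0.031)·7.474·0.9546^(2/3)·√0.00058 = 5.63 m³/s.
Channel B: Flow area A = b·y = 3.69 × 3.68 = 13.58 m². Wetted perimeter P = b + 2y = 3.69 + 2×3.68 = 11.05 m. Hydraulic radius R = A/P = 13.58/11.05 = 1.229 m. Q_B = (1/0.031)·13.58·1.229^(2/3)·√0.00058 = 12.1 m³/s.
Q_A = 5.63 m³/s vs Q_B = 12.1 m³/s, so channel B carries more.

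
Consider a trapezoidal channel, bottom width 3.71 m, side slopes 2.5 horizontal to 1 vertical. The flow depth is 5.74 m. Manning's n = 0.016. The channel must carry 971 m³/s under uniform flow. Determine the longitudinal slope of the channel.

S = 0.0052

With bottom width b = 3.71 m and side slope z = 2.5: A = (b + zy)y = (3.71 + 2.5×5.74)×5.74 = 103.7 m²; P = b + 2y√(1+z²) = 3.71 + 2×5.74×2.693 = 34.62 m.
Hydraulic radius R = A/P = 103.7/34.62 = 2.994 m.
From Manning's equation, S = [nQ / (1 A R^(2/3))]² = [0.016 × 971 / (1 × 103.7 × 2.994^(2/3))]² = 0.0052.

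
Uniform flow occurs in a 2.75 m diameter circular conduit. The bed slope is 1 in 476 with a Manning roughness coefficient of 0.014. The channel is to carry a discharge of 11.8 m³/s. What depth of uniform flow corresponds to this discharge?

Manning's equation rearranged: A R^(2/3) = nQ / (1·√S) = 0.014 × 11.8 / (√0.002101) = 3.604.
Trying y = 2.1 m: A R^(2/3) = 4.307 — too large.
Trying y = 1.5 m: A R^(2/3) = 2.674 — too small.
Trying y = 1.83 m: A R^(2/3) = 3.618 — matches.

y_n = 1.83 m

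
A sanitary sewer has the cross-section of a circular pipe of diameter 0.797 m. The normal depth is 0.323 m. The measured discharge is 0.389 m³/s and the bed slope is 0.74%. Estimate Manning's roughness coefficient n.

For a circular section of diameter D = 0.797 m at depth y = 0.323 m, the central angle is θ = 2 arccos(1 − 2y/D) = 2.76 rad. Then A = (D²/8)(θ − sin θ) = 0.1896 m² and P = Dθ/2 = 1.1 m.
Hydraulic radius R = A/P = 0.1896/1.1 = 0.1724 m.
Rearranging Manning's equation: n = (1/Q) A R^(2/3) S^(1/2) = (1/0.389) × 0.1896 × 0.1724^(2/3) × √0.0074 = 0.013.

n = 0.013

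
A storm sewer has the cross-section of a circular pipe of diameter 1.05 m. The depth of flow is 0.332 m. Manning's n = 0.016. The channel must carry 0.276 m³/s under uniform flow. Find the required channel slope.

S = 0.00329

For a circular section of diameter D = 1.05 m at depth y = 0.332 m, the central angle is θ = 2 arccos(1 − 2y/D) = 2.389 rad. Then A = (D²/8)(θ − sin θ) = 0.235 m² and P = Dθ/2 = 1.254 m.
Hydraulic radius R = A/P = 0.235/1.254 = 0.1874 m.
From Manning's equation, S = [nQ / (1 A R^(2/3))]² = [0.016 × 0.276 / (1 × 0.235 × 0.1874^(2/3))]² = 0.00329.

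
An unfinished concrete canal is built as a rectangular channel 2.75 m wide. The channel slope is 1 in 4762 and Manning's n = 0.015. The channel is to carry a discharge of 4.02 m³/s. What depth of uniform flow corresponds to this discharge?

Manning's equation rearranged: A R^(2/3) = nQ / (1·√S) = 0.015 × 4.02 / (√0.00021) = 4.161.
Trying y = 1.58 m: A R^(2/3) = 3.539 — short.
Trying y = 1.99 m: A R^(2/3) = 4.768 — over.
Trying y = 1.79 m: A R^(2/3) = 4.163 — ≈ 4.161.

y_n = 1.79 m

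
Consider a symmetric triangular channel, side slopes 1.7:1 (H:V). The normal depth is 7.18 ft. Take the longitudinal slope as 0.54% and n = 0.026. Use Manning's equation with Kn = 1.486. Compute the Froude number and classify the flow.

For a triangular section with side slope z = 1.7: A = zy² = 1.7×7.18² = 87.64 ft²; P = 2y√(1+z²) = 2×7.18×1.972 = 28.32 ft.
Hydraulic radius R = A/P = 87.64/28.32 = 3.094 ft.
V = (1.486/n) R^(2/3) √S = (1.486/0.026) × 3.094^(2/3) × √0.0054 = 8.918 ft/s. Hydraulic depth D_h = A/T = 87.64/24.41 = 3.59 ft.
Froude number Fr = V/√(g·D_h) = 8.918/√(32.2×3.59) = 0.829, which is less than 1, so the flow is subcritical.

subcritical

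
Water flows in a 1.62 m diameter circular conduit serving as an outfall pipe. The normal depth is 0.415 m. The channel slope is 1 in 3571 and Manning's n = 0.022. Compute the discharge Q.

For a circular section of diameter D = 1.62 m at depth y = 0.415 m, the central angle is θ = 2 arccos(1 − 2y/D) = 2.123 rad. Then A = (D²/8)(θ − sin θ) = 0.4171 m² and P = Dθ/2 = 1.719 m.
Hydraulic radius R = A/P = 0.4171/1.719 = 0.2425 m.
Manning's equation: Q = (1/n) A R^(2/3) S^(1/2) = (1/0.022) × 0.4171 × 0.2425^(2/3) × 0.00028^(1/2) = 0.123 m³/s.

Q = 0.123 m³/s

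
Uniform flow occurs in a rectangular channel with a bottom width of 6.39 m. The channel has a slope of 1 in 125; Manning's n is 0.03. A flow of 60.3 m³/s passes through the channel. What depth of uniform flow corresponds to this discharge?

y_n = 2.52 m

Manning's equation rearranged: A R^(2/3) = nQ / (1·√S) = 0.03 × 60.3 / (√0.008) = 20.23.
At y = 2.87 m: A R^(2/3) = 24.16 — over.
At y = 2.05 m: A R^(2/3) = 15.19 — short.
At y = 2.52 m: A R^(2/3) = 20.24 — matches.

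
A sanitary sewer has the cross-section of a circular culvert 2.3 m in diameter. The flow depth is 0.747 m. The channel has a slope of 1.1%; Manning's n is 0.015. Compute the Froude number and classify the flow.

supercritical

For a circular section of diameter D = 2.3 m at depth y = 0.747 m, the central angle is θ = 2 arccos(1 − 2y/D) = 2.426 rad. Then A = (D²/8)(θ − sin θ) = 1.17 m² and P = Dθ/2 = 2.789 m.
Hydraulic radius R = A/P = 1.17/2.789 = 0.4194 m.
V = (1/n) R^(2/3) √S = (1/0.015) × 0.4194^(2/3) × √0.011 = 3.918 m/s. Hydraulic depth D_h = A/T = 1.17/2.154 = 0.5431 m.
Froude number Fr = V/√(g·D_h) = 3.918/√(9.81×0.5431) = 1.7, which is greater than 1, so the flow is supercritical.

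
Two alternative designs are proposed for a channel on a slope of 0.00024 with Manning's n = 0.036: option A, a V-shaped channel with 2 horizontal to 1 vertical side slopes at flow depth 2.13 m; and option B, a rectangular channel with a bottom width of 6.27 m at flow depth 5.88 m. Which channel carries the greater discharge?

Channel A: For a triangular section with side slope z = 2: A = zy² = 2×2.13² = 9.074 m²; P = 2y√(1+z²) = 2×2.13×2.236 = 9.526 m. Hydraulic radius R = A/P = 9.074/9.526 = 0.9526 m. Q_A = (1/0.036)·9.074·0.9526^(2/3)·√0.00024 = 3.78 m³/s.
Channel B: Flow area A = b·y = 6.27 × 5.88 = 36.87 m². Wetted perimeter P = b + 2y = 6.27 + 2×5.88 = 18.03 m. Hydraulic radius R = A/P = 36.87/18.03 = 2.045 m. Q_B = (1/0.036)·36.87·2.045^(2/3)·√0.00024 = 25.56 m³/s.
Q_A = 3.78 m³/s vs Q_B = 25.56 m³/s, so channel B carries more.

channel B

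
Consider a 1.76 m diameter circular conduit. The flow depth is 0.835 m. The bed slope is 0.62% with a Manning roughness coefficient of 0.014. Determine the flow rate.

For a circular section of diameter D = 1.76 m at depth y = 0.835 m, the central angle is θ = 2 arccos(1 − 2y/D) = 3.039 rad. Then A = (D²/8)(θ − sin θ) = 1.137 m² and P = Dθ/2 = 2.675 m.
Hydraulic radius R = A/P = 1.137/2.675 = 0.4252 m.
Manning's equation: Q = (1/n) A R^(2/3) S^(1/2) = (1/0.014) × 1.137 × 0.4252^(2/3) × 0.0062^(1/2) = 3.62 m³/s.

Q = 3.62 m³/s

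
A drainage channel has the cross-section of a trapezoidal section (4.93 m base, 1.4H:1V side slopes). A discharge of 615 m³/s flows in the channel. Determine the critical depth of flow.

y_c = 6.76 m

At critical depth, Q² T / (g A³) = 1, i.e. A³/T = Q²/g = 615²/9.81 = 38560.
Try y = 5.81 m: A³/T = 20630 — low.
Try y = 7.85 m: A³/T = 72530 — high.
Try y = 6.76 m: A³/T = 38610 — matches.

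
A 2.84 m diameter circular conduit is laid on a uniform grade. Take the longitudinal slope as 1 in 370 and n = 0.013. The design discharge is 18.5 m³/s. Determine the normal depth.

y_n = 2.14 m

Manning's equation rearranged: A R^(2/3) = nQ / (1·√S) = 0.013 × 18.5 / (√0.002703) = 4.626.
Trying y = 1.48 m: A R^(2/3) = 2.703 — short.
Trying y = 2.33 m: A R^(2/3) = 5.046 — over.
Trying y = 2.14 m: A R^(2/3) = 4.622 — ≈ 4.626.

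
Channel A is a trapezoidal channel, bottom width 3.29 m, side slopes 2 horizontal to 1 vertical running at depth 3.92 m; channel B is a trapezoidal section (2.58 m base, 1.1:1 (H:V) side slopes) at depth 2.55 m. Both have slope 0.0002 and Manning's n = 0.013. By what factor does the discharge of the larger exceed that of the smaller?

4.26

Channel A: With bottom width b = 3.29 m and side slope z = 2: A = (b + zy)y = (3.29 + 2×3.92)×3.92 = 43.63 m²; P = b + 2y√(1+z²) = 3.29 + 2×3.92×2.236 = 20.82 m. Hydraulic radius R = A/P = 43.63/20.82 = 2.095 m. Q_A = (1/0.013)·43.63·2.095^(2/3)·√0.0002 = 77.72 m³/s.
Channel B: With bottom width b = 2.58 m and side slope z = 1.1: A = (b + zy)y = (2.58 + 1.1×2.55)×2.55 = 13.73 m²; P = b + 2y√(1+z²) = 2.58 + 2×2.55×1.487 = 10.16 m. Hydraulic radius R = A/P = 13.73/10.16 = 1.351 m. Q_B = (1/0.013)·13.73·1.351^(2/3)·√0.0002 = 18.26 m³/s.
The larger discharge is 77.72 m³/s and the smaller is 18.26 m³/s; the ratio is 4.26.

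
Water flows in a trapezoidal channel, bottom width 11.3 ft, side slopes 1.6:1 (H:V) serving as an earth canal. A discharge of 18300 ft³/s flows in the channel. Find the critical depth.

At critical depth, Q² T / (g A³) = 1, i.e. A³/T = Q²/g = 18300²/32.2 = 10400000.
Try y = 26.7 ft: A³/T = 31020000 — high.
Try y = 14.9 ft: A³/T = 2434000 — low.
Try y = 20.9 ft: A³/T = 10460000 — matches.

y_c = 20.9 ft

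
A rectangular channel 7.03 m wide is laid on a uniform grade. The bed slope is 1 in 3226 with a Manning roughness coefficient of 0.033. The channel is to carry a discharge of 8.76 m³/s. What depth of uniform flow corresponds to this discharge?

Manning's equation rearranged: A R^(2/3) = nQ / (1·√S) = 0.033 × 8.76 / (√0.00031) = 16.42.
Trying y = 1.78 m: A R^(2/3) = 13.99 — too small.
Trying y = 2.37 m: A R^(2/3) = 21 — too large.
Trying y = 1.99 m: A R^(2/3) = 16.41 — ≈ 16.42.

y_n = 1.99 m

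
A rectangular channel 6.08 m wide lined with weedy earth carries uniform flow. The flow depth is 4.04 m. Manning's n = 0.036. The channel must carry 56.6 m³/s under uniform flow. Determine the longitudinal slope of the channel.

S = 0.0033

Flow area A = b·y = 6.08 × 4.04 = 24.56 m². Wetted perimeter P = b + 2y = 6.08 + 2×4.04 = 14.16 m.
Hydraulic radius R = A/P = 24.56/14.16 = 1.735 m.
From Manning's equation, S = [nQ / (1 A R^(2/3))]² = [0.036 × 56.6 / (1 × 24.56 × 1.735^(2/3))]² = 0.0033.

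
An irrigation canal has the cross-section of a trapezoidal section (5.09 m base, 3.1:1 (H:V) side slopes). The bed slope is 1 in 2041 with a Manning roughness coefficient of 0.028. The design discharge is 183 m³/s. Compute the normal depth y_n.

Manning's equation rearranged: A R^(2/3) = nQ / (1·√S) = 0.028 × 183 / (√0.00049) = 231.5.
Try y = 4.48 m: A R^(2/3) = 155.8 — too small.
Try y = 5.31 m: A R^(2/3) = 231.8 — matches.

y_n = 5.31 m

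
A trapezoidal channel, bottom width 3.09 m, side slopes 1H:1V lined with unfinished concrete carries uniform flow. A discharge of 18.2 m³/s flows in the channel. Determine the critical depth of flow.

At critical depth, Q² T / (g A³) = 1, i.e. A³/T = Q²/g = 18.2²/9.81 = 33.77.
Try y = 1.67 m: A³/T = 78.12 — over.
Try y = 1.06 m: A³/T = 16.34 — short.
Try y = 1.31 m: A³/T = 33.54 — matches.

y_c = 1.31 m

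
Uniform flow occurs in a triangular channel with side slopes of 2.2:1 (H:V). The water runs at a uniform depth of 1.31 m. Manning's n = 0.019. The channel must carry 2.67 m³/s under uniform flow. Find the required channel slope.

For a triangular section with side slope z = 2.2: A = zy² = 2.2×1.31² = 3.775 m²; P = 2y√(1+z²) = 2×1.31×2.417 = 6.332 m.
Hydraulic radius R = A/P = 3.775/6.332 = 0.5963 m.
From Manning's equation, S = [nQ / (1 A R^(2/3))]² = [0.019 × 2.67 / (1 × 3.775 × 0.5963^(2/3))]² = 0.00036.

S = 0.00036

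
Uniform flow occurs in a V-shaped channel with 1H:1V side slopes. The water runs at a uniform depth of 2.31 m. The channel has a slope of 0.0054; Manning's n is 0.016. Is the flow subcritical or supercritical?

For a triangular section with side slope z = 1: A = zy² = 1×2.31² = 5.336 m²; P = 2y√(1+z²) = 2×2.31×1.414 = 6.534 m.
Hydraulic radius R = A/P = 5.336/6.534 = 0.8167 m.
V = (1/n) R^(2/3) √S = (1/0.016) × 0.8167^(2/3) × √0.0054 = 4.013 m/s. Hydraulic depth D_h = A/T = 5.336/4.62 = 1.155 m.
Froude number Fr = V/√(g·D_h) = 4.013/√(9.81×1.155) = 1.19, which is greater than 1, so the flow is supercritical.

supercritical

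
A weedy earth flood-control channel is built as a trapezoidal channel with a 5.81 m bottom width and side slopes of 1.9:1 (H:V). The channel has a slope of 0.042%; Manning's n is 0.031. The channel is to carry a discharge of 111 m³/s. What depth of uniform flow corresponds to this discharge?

y_n = 5.23 m

Manning's equation rearranged: A R^(2/3) = nQ / (1·√S) = 0.031 × 111 / (√0.00042) = 167.9.
Try y = 3.76 m: A R^(2/3) = 82.85 — short.
Try y = 5.94 m: A R^(2/3) = 222.5 — over.
Try y = 5.23 m: A R^(2/3) = 168 — matches.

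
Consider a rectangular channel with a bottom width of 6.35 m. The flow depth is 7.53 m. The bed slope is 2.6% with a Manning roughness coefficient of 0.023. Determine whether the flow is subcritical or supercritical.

supercritical

Flow area A = b·y = 6.35 × 7.53 = 47.82 m². Wetted perimeter P = b + 2y = 6.35 + 2×7.53 = 21.41 m.
Hydraulic radius R = A/P = 47.82/21.41 = 2.233 m.
V = (1/n) R^(2/3) √S = (1/0.023) × 2.233^(2/3) × √0.026 = 11.98 m/s. Hydraulic depth D_h = A/T = 47.82/6.35 = 7.53 m.
Froude number Fr = V/√(g·D_h) = 11.98/√(9.81×7.53) = 1.39, which is greater than 1, so the flow is supercritical.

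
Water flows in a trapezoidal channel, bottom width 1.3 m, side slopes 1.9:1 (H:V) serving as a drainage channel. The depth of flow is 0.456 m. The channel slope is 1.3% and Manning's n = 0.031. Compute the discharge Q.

Q = 1.64 m³/s

With bottom width b = 1.3 m and side slope z = 1.9: A = (b + zy)y = (1.3 + 1.9×0.456)×0.456 = 0.9879 m²; P = b + 2y√(1+z²) = 1.3 + 2×0.456×2.147 = 3.258 m.
Hydraulic radius R = A/P = 0.9879/3.258 = 0.3032 m.
Manning's equation: Q = (1/n) A R^(2/3) S^(1/2) = (1/0.031) × 0.9879 × 0.3032^(2/3) × 0.013^(1/2) = 1.64 m³/s.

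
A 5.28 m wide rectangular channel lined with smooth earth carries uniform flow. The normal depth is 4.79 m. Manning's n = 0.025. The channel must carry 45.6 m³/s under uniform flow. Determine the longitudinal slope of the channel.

Flow area A = b·y = 5.28 × 4.79 = 25.29 m². Wetted perimeter P = b + 2y = 5.28 + 2×4.79 = 14.86 m.
Hydraulic radius R = A/P = 25.29/14.86 = 1.702 m.
From Manning's equation, S = [nQ / (1 A R^(2/3))]² = [0.025 × 45.6 / (1 × 25.29 × 1.702^(2/3))]² = 0.001.

S = 0.001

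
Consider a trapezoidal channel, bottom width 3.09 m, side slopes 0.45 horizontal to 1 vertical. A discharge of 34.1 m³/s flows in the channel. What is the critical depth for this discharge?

At critical depth, Q² T / (g A³) = 1, i.e. A³/T = Q²/g = 34.1²/9.81 = 118.5.
Trying y = 2.44 m: A³/T = 201.9 — too large.
Trying y = 1.82 m: A³/T = 76.16 — too small.
Trying y = 2.08 m: A³/T = 118.3 — matches.

y_c = 2.08 m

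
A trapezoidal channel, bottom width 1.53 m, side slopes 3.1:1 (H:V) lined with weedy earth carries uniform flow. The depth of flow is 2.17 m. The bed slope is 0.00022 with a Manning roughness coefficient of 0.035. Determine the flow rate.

With bottom width b = 1.53 m and side slope z = 3.1: A = (b + zy)y = (1.53 + 3.1×2.17)×2.17 = 17.92 m²; P = b + 2y√(1+z²) = 1.53 + 2×2.17×3.257 = 15.67 m.
Hydraulic radius R = A/P = 17.92/15.67 = 1.144 m.
Manning's equation: Q = (1/n) A R^(2/3) S^(1/2) = (1/0.035) × 17.92 × 1.144^(2/3) × 0.00022^(1/2) = 8.3 m³/s.

Q = 8.3 m³/s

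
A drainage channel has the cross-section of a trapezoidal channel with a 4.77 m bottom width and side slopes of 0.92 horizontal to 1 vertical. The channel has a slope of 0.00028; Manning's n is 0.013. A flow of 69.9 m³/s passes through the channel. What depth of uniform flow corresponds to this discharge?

Manning's equation rearranged: A R^(2/3) = nQ / (1·√S) = 0.013 × 69.9 / (√0.00028) = 54.31.
Trying y = 3.2 m: A R^(2/3) = 36.97 — short.
Trying y = 4.26 m: A R^(2/3) = 63.83 — over.
Trying y = 3.92 m: A R^(2/3) = 54.34 — close enough.

y_n = 3.92 m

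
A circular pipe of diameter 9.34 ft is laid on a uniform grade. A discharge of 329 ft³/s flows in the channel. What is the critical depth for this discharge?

y_c = 4.38 ft

At critical depth, Q² T / (g A³) = 1, i.e. A³/T = Q²/g = 329²/32.2 = 3362.
Try y = 3.41 ft: A³/T = 1289 — too small.
Try y = 5.38 ft: A³/T = 7391 — too large.
Try y = 4.38 ft: A³/T = 3369 — ≈ 3362.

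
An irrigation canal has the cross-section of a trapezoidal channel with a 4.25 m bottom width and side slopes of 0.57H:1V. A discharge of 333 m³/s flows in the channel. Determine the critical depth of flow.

y_c = 6.42 m

At critical depth, Q² T / (g A³) = 1, i.e. A³/T = Q²/g = 333²/9.81 = 11300.
Try y = 5.63 m: A³/T = 6942 — low.
Try y = 7.94 m: A³/T = 25430 — high.
Try y = 6.42 m: A³/T = 11320 — ≈ 11300.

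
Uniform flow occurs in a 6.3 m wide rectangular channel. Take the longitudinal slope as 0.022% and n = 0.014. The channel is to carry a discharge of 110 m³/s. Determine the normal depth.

y_n = 9.31 m

Manning's equation rearranged: A R^(2/3) = nQ / (1·√S) = 0.014 × 110 / (√0.00022) = 103.8.
At y = 6.8 m: A R^(2/3) = 71.42 — short.
At y = 10.3 m: A R^(2/3) = 116.7 — over.
At y = 9.31 m: A R^(2/3) = 103.8 — close enough.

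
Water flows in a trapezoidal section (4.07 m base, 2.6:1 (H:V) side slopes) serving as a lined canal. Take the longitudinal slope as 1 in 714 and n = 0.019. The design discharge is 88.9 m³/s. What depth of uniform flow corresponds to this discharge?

Manning's equation rearranged: A R^(2/3) = nQ / (1·√S) = 0.019 × 88.9 / (√0.001401) = 45.13.
At y = 3.33 m: A R^(2/3) = 64.41 — too large.
At y = 2.08 m: A R^(2/3) = 22.99 — too small.
At y = 2.84 m: A R^(2/3) = 45.15 — close enough.

y_n = 2.84 m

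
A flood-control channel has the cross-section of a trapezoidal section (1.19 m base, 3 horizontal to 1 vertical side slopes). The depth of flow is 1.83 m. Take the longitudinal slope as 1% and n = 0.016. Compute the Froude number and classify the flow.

supercritical

With bottom width b = 1.19 m and side slope z = 3: A = (b + zy)y = (1.19 + 3×1.83)×1.83 = 12.22 m²; P = b + 2y√(1+z²) = 1.19 + 2×1.83×3.162 = 12.76 m.
Hydraulic radius R = A/P = 12.22/12.76 = 0.9577 m.
V = (1/n) R^(2/3) √S = (1/0.016) × 0.9577^(2/3) × √0.01 = 6.073 m/s. Hydraulic depth D_h = A/T = 12.22/12.17 = 1.004 m.
Froude number Fr = V/√(g·D_h) = 6.073/√(9.81×1.004) = 1.93, which is greater than 1, so the flow is supercritical.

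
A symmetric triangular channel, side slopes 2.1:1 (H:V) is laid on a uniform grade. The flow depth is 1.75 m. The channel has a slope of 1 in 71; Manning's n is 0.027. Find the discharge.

For a triangular section with side slope z = 2.1: A = zy² = 2.1×1.75² = 6.431 m²; P = 2y√(1+z²) = 2×1.75×2.326 = 8.141 m.
Hydraulic radius R = A/P = 6.431/8.141 = 0.79 m.
Manning's equation: Q = (1/n) A R^(2/3) S^(1/2) = (1/0.027) × 6.431 × 0.79^(2/3) × 0.01408^(1/2) = 24.2 m³/s.

Q = 24.2 m³/s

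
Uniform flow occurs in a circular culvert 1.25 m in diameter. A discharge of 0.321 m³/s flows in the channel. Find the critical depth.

y_c = 0.297 m

At critical depth, Q² T / (g A³) = 1, i.e. A³/T = Q²/g = 0.321²/9.81 = 0.0105.
Try y = 0.378 m: A³/T = 0.02673 — high.
Try y = 0.237 m: A³/T = 0.004327 — low.
Try y = 0.297 m: A³/T = 0.01046 — matches.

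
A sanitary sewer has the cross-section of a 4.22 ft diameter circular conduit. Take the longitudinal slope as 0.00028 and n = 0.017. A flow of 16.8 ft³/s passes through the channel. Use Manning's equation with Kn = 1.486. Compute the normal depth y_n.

y_n = 2.84 ft

Manning's equation rearranged: A R^(2/3) = nQ / (1.486·√S) = 0.017 × 16.8 / (1.486 × √0.00028) = 11.49.
At y = 3.21 ft: A R^(2/3) = 13.43 — high.
At y = 2.45 ft: A R^(2/3) = 9.254 — low.
At y = 2.84 ft: A R^(2/3) = 11.51 — matches.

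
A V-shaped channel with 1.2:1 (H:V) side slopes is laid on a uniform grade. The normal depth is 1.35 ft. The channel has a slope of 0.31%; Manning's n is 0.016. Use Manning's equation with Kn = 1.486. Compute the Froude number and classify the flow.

subcritical

For a triangular section with side slope z = 1.2: A = zy² = 1.2×1.35² = 2.187 ft²; P = 2y√(1+z²) = 2×1.35×1.562 = 4.218 ft.
Hydraulic radius R = A/P = 2.187/4.218 = 0.5185 ft.
V = (1.486/n) R^(2/3) √S = (1.486/0.016) × 0.5185^(2/3) × √0.0031 = 3.338 ft/s. Hydraulic depth D_h = A/T = 2.187/3.24 = 0.675 ft.
Froude number Fr = V/√(g·D_h) = 3.338/√(32.2×0.675) = 0.716, which is less than 1, so the flow is subcritical.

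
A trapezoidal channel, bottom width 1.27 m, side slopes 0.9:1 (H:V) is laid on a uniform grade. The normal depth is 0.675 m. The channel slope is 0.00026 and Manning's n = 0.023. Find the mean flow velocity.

With bottom width b = 1.27 m and side slope z = 0.9: A = (b + zy)y = (1.27 + 0.9×0.675)×0.675 = 1.267 m²; P = b + 2y√(1+z²) = 1.27 + 2×0.675×1.345 = 3.086 m.
Hydraulic radius R = A/P = 1.267/3.086 = 0.4106 m.
From Manning's equation, V = (1/n) R^(2/3) S^(1/2) = (1/0.023) × 0.4106^(2/3) × 0.00026^(1/2) = 0.387 m/s.

V = 0.387 m/s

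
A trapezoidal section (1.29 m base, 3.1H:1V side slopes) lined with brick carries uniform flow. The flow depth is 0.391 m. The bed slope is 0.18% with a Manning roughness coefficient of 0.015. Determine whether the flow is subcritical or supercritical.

With bottom width b = 1.29 m and side slope z = 3.1: A = (b + zy)y = (1.29 + 3.1×0.391)×0.391 = 0.9783 m²; P = b + 2y√(1+z²) = 1.29 + 2×0.391×3.257 = 3.837 m.
Hydraulic radius R = A/P = 0.9783/3.837 = 0.255 m.
V = (1/n) R^(2/3) √S = (1/0.015) × 0.255^(2/3) × √0.0018 = 1.137 m/s. Hydraulic depth D_h = A/T = 0.9783/3.714 = 0.2634 m.
Froude number Fr = V/√(g·D_h) = 1.137/√(9.81×0.2634) = 0.707, which is less than 1, so the flow is subcritical.

subcritical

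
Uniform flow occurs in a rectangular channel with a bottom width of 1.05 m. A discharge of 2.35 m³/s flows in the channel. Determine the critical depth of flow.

y_c = 0.799 m

For a rectangular channel, critical depth y_c = (q²/g)^(1/3) where q = Q/b = 2.35/1.05 = 2.238 m²/s.
So y_c = (2.238²/9.81)^(1/3) = 0.799 m.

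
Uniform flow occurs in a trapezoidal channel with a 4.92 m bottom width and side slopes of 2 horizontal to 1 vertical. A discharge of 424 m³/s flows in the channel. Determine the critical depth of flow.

y_c = 5.11 m

At critical depth, Q² T / (g A³) = 1, i.e. A³/T = Q²/g = 424²/9.81 = 18330.
At y = 4.21 m: A³/T = 8141 — low.
At y = 6.15 m: A³/T = 40240 — high.
At y = 5.11 m: A³/T = 18260 — close enough.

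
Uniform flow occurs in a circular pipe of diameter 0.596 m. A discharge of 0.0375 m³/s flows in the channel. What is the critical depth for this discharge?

y_c = 0.122 m

At critical depth, Q² T / (g A³) = 1, i.e. A³/T = Q²/g = 0.0375²/9.81 = 0.0001433.
At y = 0.0893 m: A³/T = 0.00004227 — low.
At y = 0.152 m: A³/T = 0.0003397 — high.
At y = 0.122 m: A³/T = 0.000144 — ≈ 0.0001433.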